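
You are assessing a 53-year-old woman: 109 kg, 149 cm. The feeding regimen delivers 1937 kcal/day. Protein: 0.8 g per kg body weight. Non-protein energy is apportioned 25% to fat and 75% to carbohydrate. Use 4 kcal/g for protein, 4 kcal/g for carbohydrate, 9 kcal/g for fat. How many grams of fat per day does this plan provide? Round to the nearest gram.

44 g/day

Protein = 0.8 × 109 = 87.2 g → 87.2 × 4 = 348.8 kcal.
Non-protein calories = 1937 − 348.8 = 1588.2 kcal.
Fat: 25% × 1588.2 = 397.05 kcal; carbohydrate: 1191.15 kcal.
Fat: 397.05 kcal ÷ 9 kcal/g = 44.1167 g.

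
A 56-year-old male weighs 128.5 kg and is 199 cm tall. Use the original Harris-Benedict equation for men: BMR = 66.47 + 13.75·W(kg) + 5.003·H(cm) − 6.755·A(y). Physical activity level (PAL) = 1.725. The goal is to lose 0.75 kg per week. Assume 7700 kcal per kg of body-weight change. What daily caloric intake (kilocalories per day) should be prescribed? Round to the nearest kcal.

3402 kilocalories per day

Harris-Benedict: BMR = 66.47 + 13.75(128.5) + 5.003(199) − 6.755(56) = 2450.662 kcal/day.
TEE = 2450.662 × 1.725 = 4227.392 kcal/day.
Required daily deficit = 0.75 × 7700 ÷ 7 = 825 kcal/day.
Target intake = 4227.392 − 825 = 3402.392 kcal/day.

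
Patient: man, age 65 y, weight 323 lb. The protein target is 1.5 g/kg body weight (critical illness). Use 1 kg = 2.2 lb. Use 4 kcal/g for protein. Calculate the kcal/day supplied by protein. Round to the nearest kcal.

881 kcal/day

Weight in kg = 323 ÷ 2.2 = 146.8182 kg.
Protein = 1.5 g/kg × 146.8182 kg = 220.2273 g/day.
Protein energy = 220.2273 g × 4 kcal/g = 880.9091 kcal/day.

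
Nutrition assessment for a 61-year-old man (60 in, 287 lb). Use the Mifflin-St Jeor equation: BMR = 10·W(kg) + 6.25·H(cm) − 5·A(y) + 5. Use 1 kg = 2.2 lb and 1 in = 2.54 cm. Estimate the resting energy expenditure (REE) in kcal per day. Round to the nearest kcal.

1957 kcal per day

Convert to metric: weight = 287 ÷ 2.2 = 130.4545 kg; height = 60 × 2.54 = 152.4 cm.
Mifflin-St Jeor (male): BMR = 10(130.4545) + 6.25(152.4) − 5(61) + 5 = 1304.5455 + 952.5 − 305 + 5 = 1957.0455 kcal/day.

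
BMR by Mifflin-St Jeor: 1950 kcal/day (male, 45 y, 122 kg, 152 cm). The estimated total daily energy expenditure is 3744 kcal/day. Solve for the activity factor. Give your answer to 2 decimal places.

1.92

Activity factor = TEE ÷ BMR = 3744 ÷ 1950 = 1.92.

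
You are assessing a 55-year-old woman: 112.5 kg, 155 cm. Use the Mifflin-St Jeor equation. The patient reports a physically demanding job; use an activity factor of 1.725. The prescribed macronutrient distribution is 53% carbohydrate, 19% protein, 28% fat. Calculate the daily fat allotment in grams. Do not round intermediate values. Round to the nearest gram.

Mifflin-St Jeor (female): BMR = 10(112.5) + 6.25(155) − 5(55) − 161 = 1125 + 968.75 − 275 − 161 = 1657.75 kcal/day.
TEE = 1657.75 × 1.725 = 2859.6188 kcal/day.
Fat energy = 28% × 2859.6188 = 800.6933 kcal.
Fat = 800.6933 ÷ 9 kcal/g = 88.9659 g.

89 g/day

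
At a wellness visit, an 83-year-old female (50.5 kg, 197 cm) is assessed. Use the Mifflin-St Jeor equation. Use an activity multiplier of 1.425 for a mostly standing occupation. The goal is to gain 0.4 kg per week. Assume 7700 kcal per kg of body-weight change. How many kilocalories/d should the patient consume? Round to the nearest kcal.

Mifflin-St Jeor (female): BMR = 10(50.5) + 6.25(197) − 5(83) − 161 = 505 + 1231.25 − 415 − 161 = 1160.25 kcal/day.
TEE = 1160.25 × 1.425 = 1653.3563 kcal/day.
Required daily surplus = 0.4 × 7700 ÷ 7 = 440 kcal/day.
Target intake = 1653.3563 + 440 = 2093.3563 kcal/day.

2093 kilocalories/d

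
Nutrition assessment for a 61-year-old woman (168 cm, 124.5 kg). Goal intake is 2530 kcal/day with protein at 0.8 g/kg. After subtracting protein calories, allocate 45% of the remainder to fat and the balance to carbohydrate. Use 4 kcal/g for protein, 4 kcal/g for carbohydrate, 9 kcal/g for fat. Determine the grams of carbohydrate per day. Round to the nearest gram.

293 g/day

Protein = 0.8 × 124.5 = 99.6 g → 99.6 × 4 = 398.4 kcal.
Non-protein calories = 2530 − 398.4 = 2131.6 kcal.
Fat: 45% × 2131.6 = 959.22 kcal; carbohydrate: 1172.38 kcal.
Carbohydrate: 1172.38 kcal ÷ 4 kcal/g = 293.095 g.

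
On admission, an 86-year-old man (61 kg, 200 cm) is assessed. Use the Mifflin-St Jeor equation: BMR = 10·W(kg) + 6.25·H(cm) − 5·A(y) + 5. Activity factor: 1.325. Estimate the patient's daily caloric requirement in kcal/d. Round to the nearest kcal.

Mifflin-St Jeor (male): BMR = 10(61) + 6.25(200) − 5(86) + 5 = 610 + 1250 − 430 + 5 = 1435 kcal/day.
TEE = BMR × activity factor = 1435 × 1.325 = 1901.375 kcal/day.

1901 kcal/d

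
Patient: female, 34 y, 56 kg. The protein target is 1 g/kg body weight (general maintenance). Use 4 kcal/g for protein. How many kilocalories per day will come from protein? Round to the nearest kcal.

Protein = 1 g/kg × 56 kg = 56 g/day.
Protein energy = 56 g × 4 kcal/g = 224 kcal/day.

224 kcal/day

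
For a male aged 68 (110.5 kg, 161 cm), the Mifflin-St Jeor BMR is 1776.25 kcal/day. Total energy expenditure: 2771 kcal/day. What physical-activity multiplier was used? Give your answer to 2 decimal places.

Activity factor = TEE ÷ BMR = 2771 ÷ 1776.25 = 1.56.

1.56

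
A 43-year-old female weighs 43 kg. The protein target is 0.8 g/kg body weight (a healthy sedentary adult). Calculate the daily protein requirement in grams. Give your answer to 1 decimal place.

34.4 g/day

Protein = 0.8 g/kg × 43 kg = 34.4 g/day.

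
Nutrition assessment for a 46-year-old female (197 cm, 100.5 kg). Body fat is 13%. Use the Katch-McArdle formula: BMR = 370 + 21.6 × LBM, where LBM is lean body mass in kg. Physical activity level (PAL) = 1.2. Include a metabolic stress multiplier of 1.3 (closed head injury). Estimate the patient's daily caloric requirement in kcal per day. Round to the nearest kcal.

3523 kcal per day

LBM = 100.5 × (1 − 0.13) = 87.435 kg. Katch-McArdle: BMR = 370 + 21.6 × 87.435 = 2258.596 kcal/day.
TEE = BMR × activity factor = 2258.596 × 1.2 = 2710.3152 kcal/day.
Apply stress factor: 2710.3152 × 1.3 = 3523.4098 kcal/day.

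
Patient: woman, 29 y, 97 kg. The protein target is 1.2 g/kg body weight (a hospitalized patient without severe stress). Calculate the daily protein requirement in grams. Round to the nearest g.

Protein = 1.2 g/kg × 97 kg = 116.4 g/day.

116 g/day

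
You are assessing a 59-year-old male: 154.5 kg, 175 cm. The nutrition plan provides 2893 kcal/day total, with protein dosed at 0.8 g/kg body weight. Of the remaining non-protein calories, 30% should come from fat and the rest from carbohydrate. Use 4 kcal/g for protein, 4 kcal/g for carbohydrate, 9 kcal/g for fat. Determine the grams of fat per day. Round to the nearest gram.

80 g/day

Protein = 0.8 × 154.5 = 123.6 g → 123.6 × 4 = 494.4 kcal.
Non-protein calories = 2893 − 494.4 = 2398.6 kcal.
Fat: 30% × 2398.6 = 719.58 kcal; carbohydrate: 1679.02 kcal.
Fat: 719.58 kcal ÷ 9 kcal/g = 79.9533 g.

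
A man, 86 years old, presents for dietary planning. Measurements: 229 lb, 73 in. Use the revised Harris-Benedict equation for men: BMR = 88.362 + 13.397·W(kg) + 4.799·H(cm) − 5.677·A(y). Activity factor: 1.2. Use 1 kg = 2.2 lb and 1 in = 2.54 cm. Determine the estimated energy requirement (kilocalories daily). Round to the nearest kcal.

Convert to metric: weight = 229 ÷ 2.2 = 104.0909 kg; height = 73 × 2.54 = 185.42 cm.
Harris-Benedict: BMR = 88.362 + 13.397(104.0909) + 4.799(185.42) − 5.677(86) = 1884.4765 kcal/day.
TEE = BMR × activity factor = 1884.4765 × 1.2 = 2261.3718 kcal/day.

2261 kilocalories daily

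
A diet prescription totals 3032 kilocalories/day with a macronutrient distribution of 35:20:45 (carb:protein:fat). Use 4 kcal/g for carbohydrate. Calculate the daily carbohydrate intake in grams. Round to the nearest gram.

265 g/day

Carbohydrate energy = 35% × 3032 = 1061.2 kcal.
At 4 kcal/g: 1061.2 ÷ 4 = 265.3 g.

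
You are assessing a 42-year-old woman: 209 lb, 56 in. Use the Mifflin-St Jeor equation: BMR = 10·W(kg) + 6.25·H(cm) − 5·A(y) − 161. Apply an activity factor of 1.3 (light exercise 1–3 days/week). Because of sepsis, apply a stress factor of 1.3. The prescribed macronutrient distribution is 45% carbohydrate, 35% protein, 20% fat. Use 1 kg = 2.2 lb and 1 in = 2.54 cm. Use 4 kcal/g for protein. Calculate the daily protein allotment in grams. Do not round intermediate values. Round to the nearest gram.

Convert to metric: weight = 209 ÷ 2.2 = 95 kg; height = 56 × 2.54 = 142.24 cm.
Mifflin-St Jeor (female): BMR = 10(95) + 6.25(142.24) − 5(42) − 161 = 950 + 889 − 210 − 161 = 1468 kcal/day.
TEE = 1468 × 1.3 = 1908.4 kcal/day.
With stress factor 1.3: 1908.4 × 1.3 = 2480.92 kcal/day.
Protein energy = 35% × 2480.92 = 868.322 kcal.
Protein = 868.322 ÷ 4 kcal/g = 217.0805 g.

217 g/day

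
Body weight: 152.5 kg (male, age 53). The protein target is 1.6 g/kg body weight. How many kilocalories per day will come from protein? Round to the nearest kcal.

Protein = 1.6 g/kg × 152.5 kg = 244 g/day.
Protein energy = 244 g × 4 kcal/g = 976 kcal/day.

976 kcal/day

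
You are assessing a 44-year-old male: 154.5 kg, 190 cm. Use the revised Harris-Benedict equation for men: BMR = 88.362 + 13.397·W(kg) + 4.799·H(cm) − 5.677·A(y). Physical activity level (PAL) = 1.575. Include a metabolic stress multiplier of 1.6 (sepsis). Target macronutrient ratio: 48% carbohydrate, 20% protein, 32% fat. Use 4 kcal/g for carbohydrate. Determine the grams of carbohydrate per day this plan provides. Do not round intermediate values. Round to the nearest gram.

Harris-Benedict: BMR = 88.362 + 13.397(154.5) + 4.799(190) − 5.677(44) = 2820.2205 kcal/day.
TEE = 2820.2205 × 1.575 = 4441.8473 kcal/day.
With stress factor 1.6: 4441.8473 × 1.6 = 7106.9557 kcal/day.
Carbohydrate energy = 48% × 7106.9557 = 3411.3387 kcal.
Carbohydrate = 3411.3387 ÷ 4 kcal/g = 852.8347 g.

853 g/day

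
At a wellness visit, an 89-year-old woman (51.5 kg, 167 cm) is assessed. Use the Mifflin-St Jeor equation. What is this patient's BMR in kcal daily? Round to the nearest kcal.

Mifflin-St Jeor (female): BMR = 10(51.5) + 6.25(167) − 5(89) − 161 = 515 + 1043.75 − 445 − 161 = 952.75 kcal/day.

953 kcal daily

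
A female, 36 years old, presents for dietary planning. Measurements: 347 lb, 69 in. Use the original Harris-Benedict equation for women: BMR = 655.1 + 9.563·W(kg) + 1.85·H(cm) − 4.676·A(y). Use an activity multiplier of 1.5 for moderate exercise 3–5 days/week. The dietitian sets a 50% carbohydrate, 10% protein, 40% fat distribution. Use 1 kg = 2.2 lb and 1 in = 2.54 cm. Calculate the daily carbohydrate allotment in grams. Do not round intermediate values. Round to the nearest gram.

Convert to metric: weight = 347 ÷ 2.2 = 157.7273 kg; height = 69 × 2.54 = 175.26 cm.
Harris-Benedict: BMR = 655.1 + 9.563(157.7273) + 1.85(175.26) − 4.676(36) = 2319.3409 kcal/day.
TEE = 2319.3409 × 1.5 = 3479.0114 kcal/day.
Carbohydrate energy = 50% × 3479.0114 = 1739.5057 kcal.
Carbohydrate = 1739.5057 ÷ 4 kcal/g = 434.8764 g.

435 g/day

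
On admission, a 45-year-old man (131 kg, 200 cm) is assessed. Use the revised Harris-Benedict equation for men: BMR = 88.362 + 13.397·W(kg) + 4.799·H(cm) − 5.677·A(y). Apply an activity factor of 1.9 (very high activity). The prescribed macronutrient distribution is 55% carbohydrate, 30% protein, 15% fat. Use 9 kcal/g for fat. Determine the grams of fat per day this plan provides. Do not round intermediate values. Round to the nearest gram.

81 g/day

Harris-Benedict: BMR = 88.362 + 13.397(131) + 4.799(200) − 5.677(45) = 2547.704 kcal/day.
TEE = 2547.704 × 1.9 = 4840.6376 kcal/day.
Fat energy = 15% × 4840.6376 = 726.0956 kcal.
Fat = 726.0956 ÷ 9 kcal/g = 80.6773 g.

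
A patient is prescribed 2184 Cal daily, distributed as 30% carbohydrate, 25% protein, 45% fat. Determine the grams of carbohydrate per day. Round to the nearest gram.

Carbohydrate energy = 30% × 2184 = 655.2 kcal.
At 4 kcal/g: 655.2 ÷ 4 = 163.8 g.

164 g/day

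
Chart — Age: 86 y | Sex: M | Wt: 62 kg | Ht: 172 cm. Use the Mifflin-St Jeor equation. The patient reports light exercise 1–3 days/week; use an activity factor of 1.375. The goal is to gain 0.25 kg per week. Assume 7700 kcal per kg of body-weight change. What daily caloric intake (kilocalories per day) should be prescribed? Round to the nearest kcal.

Mifflin-St Jeor (male): BMR = 10(62) + 6.25(172) − 5(86) + 5 = 620 + 1075 − 430 + 5 = 1270 kcal/day.
TEE = 1270 × 1.375 = 1746.25 kcal/day.
Required daily surplus = 0.25 × 7700 ÷ 7 = 275 kcal/day.
Target intake = 1746.25 + 275 = 2021.25 kcal/day.

2021 kilocalories per day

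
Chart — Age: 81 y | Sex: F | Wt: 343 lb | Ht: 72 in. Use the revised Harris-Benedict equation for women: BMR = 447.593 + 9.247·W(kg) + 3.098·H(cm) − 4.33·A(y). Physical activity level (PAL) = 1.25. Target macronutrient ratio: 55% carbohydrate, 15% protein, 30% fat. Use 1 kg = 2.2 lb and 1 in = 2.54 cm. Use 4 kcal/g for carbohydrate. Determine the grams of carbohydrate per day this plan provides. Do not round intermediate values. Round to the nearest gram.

Convert to metric: weight = 343 ÷ 2.2 = 155.9091 kg; height = 72 × 2.54 = 182.88 cm.
Harris-Benedict: BMR = 447.593 + 9.247(155.9091) + 3.098(182.88) − 4.33(81) = 2105.1166 kcal/day.
TEE = 2105.1166 × 1.25 = 2631.3958 kcal/day.
Carbohydrate energy = 55% × 2631.3958 = 1447.2677 kcal.
Carbohydrate = 1447.2677 ÷ 4 kcal/g = 361.8169 g.

362 g/day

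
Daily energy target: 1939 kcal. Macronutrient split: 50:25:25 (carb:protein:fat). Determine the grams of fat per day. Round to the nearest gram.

54 g/day

Fat energy = 25% × 1939 = 484.75 kcal.
At 9 kcal/g: 484.75 ÷ 9 = 53.8611 g.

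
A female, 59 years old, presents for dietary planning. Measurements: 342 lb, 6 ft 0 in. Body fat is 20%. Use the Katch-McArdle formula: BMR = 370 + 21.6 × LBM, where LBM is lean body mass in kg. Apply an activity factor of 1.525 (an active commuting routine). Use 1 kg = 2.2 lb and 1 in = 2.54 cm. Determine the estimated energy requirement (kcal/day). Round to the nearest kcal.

4661 kcal/day

Convert to metric: weight = 342 ÷ 2.2 = 155.4545 kg; height = (6×12 + 0) × 2.54 = 72 × 2.54 = 182.88 cm.
LBM = 155.4545 × (1 − 0.2) = 124.3636 kg. Katch-McArdle: BMR = 370 + 21.6 × 124.3636 = 3056.2545 kcal/day.
TEE = BMR × activity factor = 3056.2545 × 1.525 = 4660.7882 kcal/day.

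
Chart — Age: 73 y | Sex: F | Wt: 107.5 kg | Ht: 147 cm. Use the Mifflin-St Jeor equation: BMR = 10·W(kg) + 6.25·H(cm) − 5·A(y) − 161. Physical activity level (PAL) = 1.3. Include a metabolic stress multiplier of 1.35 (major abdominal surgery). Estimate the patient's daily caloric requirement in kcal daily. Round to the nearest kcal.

Mifflin-St Jeor (female): BMR = 10(107.5) + 6.25(147) − 5(73) − 161 = 1075 + 918.75 − 365 − 161 = 1467.75 kcal/day.
TEE = BMR × activity factor = 1467.75 × 1.3 = 1908.075 kcal/day.
Apply stress factor: 1908.075 × 1.35 = 2575.9013 kcal/day.

2576 kcal daily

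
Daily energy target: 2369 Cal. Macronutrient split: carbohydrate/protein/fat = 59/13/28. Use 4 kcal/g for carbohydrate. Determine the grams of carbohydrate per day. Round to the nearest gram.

349 g/day

Carbohydrate energy = 59% × 2369 = 1397.71 kcal.
At 4 kcal/g: 1397.71 ÷ 4 = 349.4275 g.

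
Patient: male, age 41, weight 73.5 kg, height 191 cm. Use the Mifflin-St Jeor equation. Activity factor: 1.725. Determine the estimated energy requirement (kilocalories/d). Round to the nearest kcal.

Mifflin-St Jeor (male): BMR = 10(73.5) + 6.25(191) − 5(41) + 5 = 735 + 1193.75 − 205 + 5 = 1728.75 kcal/day.
TEE = BMR × activity factor = 1728.75 × 1.725 = 2982.0938 kcal/day.

2982 kilocalories/d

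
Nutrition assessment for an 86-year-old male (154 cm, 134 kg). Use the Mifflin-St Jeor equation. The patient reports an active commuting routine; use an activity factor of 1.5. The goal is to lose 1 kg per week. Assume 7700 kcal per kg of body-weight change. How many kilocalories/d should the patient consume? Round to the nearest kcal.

Mifflin-St Jeor (male): BMR = 10(134) + 6.25(154) − 5(86) + 5 = 1340 + 962.5 − 430 + 5 = 1877.5 kcal/day.
TEE = 1877.5 × 1.5 = 2816.25 kcal/day.
Required daily deficit = 1 × 7700 ÷ 7 = 1100 kcal/day.
Target intake = 2816.25 − 1100 = 1716.25 kcal/day.

1716 kilocalories/d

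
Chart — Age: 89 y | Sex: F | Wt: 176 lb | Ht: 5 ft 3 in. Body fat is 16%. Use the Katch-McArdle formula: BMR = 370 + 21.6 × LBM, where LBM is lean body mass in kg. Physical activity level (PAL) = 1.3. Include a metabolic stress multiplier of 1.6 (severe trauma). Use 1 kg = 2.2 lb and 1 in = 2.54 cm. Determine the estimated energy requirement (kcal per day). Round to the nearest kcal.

Convert to metric: weight = 176 ÷ 2.2 = 80 kg; height = (5×12 + 3) × 2.54 = 63 × 2.54 = 160.02 cm.
LBM = 80 × (1 − 0.16) = 67.2 kg. Katch-McArdle: BMR = 370 + 21.6 × 67.2 = 1821.52 kcal/day.
TEE = BMR × activity factor = 1821.52 × 1.3 = 2367.976 kcal/day.
Apply stress factor: 2367.976 × 1.6 = 3788.7616 kcal/day.

3789 kcal per day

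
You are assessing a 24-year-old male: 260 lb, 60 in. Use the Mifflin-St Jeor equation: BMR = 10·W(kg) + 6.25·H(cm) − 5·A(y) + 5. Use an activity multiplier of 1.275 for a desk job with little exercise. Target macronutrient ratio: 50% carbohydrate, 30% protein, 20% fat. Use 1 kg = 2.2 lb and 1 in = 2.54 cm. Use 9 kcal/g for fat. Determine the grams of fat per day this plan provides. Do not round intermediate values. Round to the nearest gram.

57 g/day

Convert to metric: weight = 260 ÷ 2.2 = 118.1818 kg; height = 60 × 2.54 = 152.4 cm.
Mifflin-St Jeor (male): BMR = 10(118.1818) + 6.25(152.4) − 5(24) + 5 = 1181.8182 + 952.5 − 120 + 5 = 2019.3182 kcal/day.
TEE = 2019.3182 × 1.275 = 2574.6307 kcal/day.
Fat energy = 20% × 2574.6307 = 514.9261 kcal.
Fat = 514.9261 ÷ 9 kcal/g = 57.214 g.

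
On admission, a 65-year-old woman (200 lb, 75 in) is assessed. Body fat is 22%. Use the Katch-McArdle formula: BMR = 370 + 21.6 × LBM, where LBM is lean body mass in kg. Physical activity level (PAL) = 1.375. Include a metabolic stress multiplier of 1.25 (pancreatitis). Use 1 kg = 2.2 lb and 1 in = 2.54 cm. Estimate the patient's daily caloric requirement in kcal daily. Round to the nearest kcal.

3268 kcal daily

Convert to metric: weight = 200 ÷ 2.2 = 90.9091 kg; height = 75 × 2.54 = 190.5 cm.
LBM = 90.9091 × (1 − 0.22) = 70.9091 kg. Katch-McArdle: BMR = 370 + 21.6 × 70.9091 = 1901.6364 kcal/day.
TEE = BMR × activity factor = 1901.6364 × 1.375 = 2614.75 kcal/day.
Apply stress factor: 2614.75 × 1.25 = 3268.4375 kcal/day.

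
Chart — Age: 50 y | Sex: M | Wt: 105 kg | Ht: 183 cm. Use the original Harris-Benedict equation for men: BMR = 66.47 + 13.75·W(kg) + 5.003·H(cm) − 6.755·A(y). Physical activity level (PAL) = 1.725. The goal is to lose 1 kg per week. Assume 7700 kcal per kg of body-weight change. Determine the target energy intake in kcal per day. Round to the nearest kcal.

2502 kcal per day

Harris-Benedict: BMR = 66.47 + 13.75(105) + 5.003(183) − 6.755(50) = 2088.019 kcal/day.
TEE = 2088.019 × 1.725 = 3601.8328 kcal/day.
Required daily deficit = 1 × 7700 ÷ 7 = 1100 kcal/day.
Target intake = 3601.8328 − 1100 = 2501.8328 kcal/day.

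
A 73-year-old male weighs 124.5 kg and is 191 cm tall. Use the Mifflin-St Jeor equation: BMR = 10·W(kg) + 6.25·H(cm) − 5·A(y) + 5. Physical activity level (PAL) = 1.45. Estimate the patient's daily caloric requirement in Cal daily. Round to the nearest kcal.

Mifflin-St Jeor (male): BMR = 10(124.5) + 6.25(191) − 5(73) + 5 = 1245 + 1193.75 − 365 + 5 = 2078.75 kcal/day.
TEE = BMR × activity factor = 2078.75 × 1.45 = 3014.1875 kcal/day.

3014 Cal daily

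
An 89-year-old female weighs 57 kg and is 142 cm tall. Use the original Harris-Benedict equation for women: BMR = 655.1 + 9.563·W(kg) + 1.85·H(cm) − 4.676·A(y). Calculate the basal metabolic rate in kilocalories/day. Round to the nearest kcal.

Harris-Benedict: BMR = 655.1 + 9.563(57) + 1.85(142) − 4.676(89) = 1046.727 kcal/day.

1047 kilocalories/day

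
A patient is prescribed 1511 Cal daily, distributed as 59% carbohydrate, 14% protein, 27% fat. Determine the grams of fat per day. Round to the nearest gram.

Fat energy = 27% × 1511 = 407.97 kcal.
At 9 kcal/g: 407.97 ÷ 9 = 45.33 g.

45 g/day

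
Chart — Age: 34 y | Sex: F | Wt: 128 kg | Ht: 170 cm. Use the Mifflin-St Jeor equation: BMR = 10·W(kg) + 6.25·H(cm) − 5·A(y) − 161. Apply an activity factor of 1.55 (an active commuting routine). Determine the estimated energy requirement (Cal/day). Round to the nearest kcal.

3118 Cal/day

Mifflin-St Jeor (female): BMR = 10(128) + 6.25(170) − 5(34) − 161 = 1280 + 1062.5 − 170 − 161 = 2011.5 kcal/day.
TEE = BMR × activity factor = 2011.5 × 1.55 = 3117.825 kcal/day.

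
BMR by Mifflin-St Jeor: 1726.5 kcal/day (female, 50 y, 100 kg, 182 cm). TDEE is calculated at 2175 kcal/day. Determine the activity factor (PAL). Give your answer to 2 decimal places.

1.26

Activity factor = TEE ÷ BMR = 2175 ÷ 1726.5 = 1.26.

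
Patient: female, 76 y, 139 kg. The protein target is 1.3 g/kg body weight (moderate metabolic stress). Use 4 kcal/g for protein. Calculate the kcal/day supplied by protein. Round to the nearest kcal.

Protein = 1.3 g/kg × 139 kg = 180.7 g/day.
Protein energy = 180.7 g × 4 kcal/g = 722.8 kcal/day.

723 kcal/day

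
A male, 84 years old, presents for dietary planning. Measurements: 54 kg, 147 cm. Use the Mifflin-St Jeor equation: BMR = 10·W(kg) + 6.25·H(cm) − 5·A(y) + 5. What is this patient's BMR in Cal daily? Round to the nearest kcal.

1044 Cal daily

Mifflin-St Jeor (male): BMR = 10(54) + 6.25(147) − 5(84) + 5 = 540 + 918.75 − 420 + 5 = 1043.75 kcal/day.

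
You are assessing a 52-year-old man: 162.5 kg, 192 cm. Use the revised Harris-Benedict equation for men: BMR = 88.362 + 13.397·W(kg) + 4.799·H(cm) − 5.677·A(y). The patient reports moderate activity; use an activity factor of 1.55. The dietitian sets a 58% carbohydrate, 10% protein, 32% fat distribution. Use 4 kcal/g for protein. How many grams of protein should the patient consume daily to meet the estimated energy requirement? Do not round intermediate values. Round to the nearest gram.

Harris-Benedict: BMR = 88.362 + 13.397(162.5) + 4.799(192) − 5.677(52) = 2891.5785 kcal/day.
TEE = 2891.5785 × 1.55 = 4481.9467 kcal/day.
Protein energy = 10% × 4481.9467 = 448.1947 kcal.
Protein = 448.1947 ÷ 4 kcal/g = 112.0487 g.

112 g/day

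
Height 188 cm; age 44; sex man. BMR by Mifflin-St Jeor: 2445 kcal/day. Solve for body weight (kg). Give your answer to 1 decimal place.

148.5 kg

2445 = 10·W + 6.25(188) − 5(44) + 5
10·W = 2445 − 960 = 1485, so W = 148.5 kg.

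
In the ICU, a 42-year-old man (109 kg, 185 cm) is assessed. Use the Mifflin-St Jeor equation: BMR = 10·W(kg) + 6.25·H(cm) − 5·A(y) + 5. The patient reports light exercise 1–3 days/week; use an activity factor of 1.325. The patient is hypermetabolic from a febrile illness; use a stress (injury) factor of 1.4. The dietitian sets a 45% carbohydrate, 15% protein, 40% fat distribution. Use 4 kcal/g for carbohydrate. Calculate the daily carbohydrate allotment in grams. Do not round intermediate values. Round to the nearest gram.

Mifflin-St Jeor (male): BMR = 10(109) + 6.25(185) − 5(42) + 5 = 1090 + 1156.25 − 210 + 5 = 2041.25 kcal/day.
TEE = 2041.25 × 1.325 = 2704.6563 kcal/day.
With stress factor 1.4: 2704.6563 × 1.4 = 3786.5188 kcal/day.
Carbohydrate energy = 45% × 3786.5188 = 1703.9334 kcal.
Carbohydrate = 1703.9334 ÷ 4 kcal/g = 425.9834 g.

426 g/day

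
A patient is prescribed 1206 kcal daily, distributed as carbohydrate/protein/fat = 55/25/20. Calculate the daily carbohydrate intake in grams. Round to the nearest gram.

Carbohydrate energy = 55% × 1206 = 663.3 kcal.
At 4 kcal/g: 663.3 ÷ 4 = 165.825 g.

166 g/day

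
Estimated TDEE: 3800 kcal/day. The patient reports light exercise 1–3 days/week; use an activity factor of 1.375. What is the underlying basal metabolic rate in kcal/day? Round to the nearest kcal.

2764 kcal/day

BMR = TEE ÷ activity factor = 3800 ÷ 1.375 = 2763.6364 kcal/day.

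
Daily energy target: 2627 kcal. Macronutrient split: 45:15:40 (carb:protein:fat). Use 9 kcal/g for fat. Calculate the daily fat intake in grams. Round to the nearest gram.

117 g/day

Fat energy = 40% × 2627 = 1050.8 kcal.
At 9 kcal/g: 1050.8 ÷ 9 = 116.7556 g.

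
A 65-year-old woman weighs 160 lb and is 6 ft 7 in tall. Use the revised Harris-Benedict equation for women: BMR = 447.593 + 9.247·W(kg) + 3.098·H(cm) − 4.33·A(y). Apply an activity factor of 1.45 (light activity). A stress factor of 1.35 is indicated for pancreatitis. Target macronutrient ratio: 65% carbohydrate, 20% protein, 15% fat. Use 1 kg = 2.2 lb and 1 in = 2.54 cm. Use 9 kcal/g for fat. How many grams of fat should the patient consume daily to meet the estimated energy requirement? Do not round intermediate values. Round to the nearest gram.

48 g/day

Convert to metric: weight = 160 ÷ 2.2 = 72.7273 kg; height = (6×12 + 7) × 2.54 = 79 × 2.54 = 200.66 cm.
Harris-Benedict: BMR = 447.593 + 9.247(72.7273) + 3.098(200.66) − 4.33(65) = 1460.2968 kcal/day.
TEE = 1460.2968 × 1.45 = 2117.4303 kcal/day.
With stress factor 1.35: 2117.4303 × 1.35 = 2858.5309 kcal/day.
Fat energy = 15% × 2858.5309 = 428.7796 kcal.
Fat = 428.7796 ÷ 9 kcal/g = 47.6422 g.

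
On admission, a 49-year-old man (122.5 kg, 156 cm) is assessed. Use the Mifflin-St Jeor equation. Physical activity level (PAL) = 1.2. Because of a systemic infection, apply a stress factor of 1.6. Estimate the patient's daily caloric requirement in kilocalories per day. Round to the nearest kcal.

3763 kilocalories per day

Mifflin-St Jeor (male): BMR = 10(122.5) + 6.25(156) − 5(49) + 5 = 1225 + 975 − 245 + 5 = 1960 kcal/day.
TEE = BMR × activity factor = 1960 × 1.2 = 2352 kcal/day.
Apply stress factor: 2352 × 1.6 = 3763.2 kcal/day.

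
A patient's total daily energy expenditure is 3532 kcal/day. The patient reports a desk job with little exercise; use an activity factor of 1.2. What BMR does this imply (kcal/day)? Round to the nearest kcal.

BMR = TEE ÷ activity factor = 3532 ÷ 1.2 = 2943.3333 kcal/day.

2943 kcal/day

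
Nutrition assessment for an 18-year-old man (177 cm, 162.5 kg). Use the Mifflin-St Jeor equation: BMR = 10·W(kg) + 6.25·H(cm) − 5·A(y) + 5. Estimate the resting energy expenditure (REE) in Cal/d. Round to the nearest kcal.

2646 Cal/d

Mifflin-St Jeor (male): BMR = 10(162.5) + 6.25(177) − 5(18) + 5 = 1625 + 1106.25 − 90 + 5 = 2646.25 kcal/day.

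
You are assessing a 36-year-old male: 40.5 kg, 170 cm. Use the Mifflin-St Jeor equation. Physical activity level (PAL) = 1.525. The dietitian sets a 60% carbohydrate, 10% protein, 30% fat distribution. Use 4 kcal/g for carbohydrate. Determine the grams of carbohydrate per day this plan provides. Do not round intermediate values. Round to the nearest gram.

Mifflin-St Jeor (male): BMR = 10(40.5) + 6.25(170) − 5(36) + 5 = 405 + 1062.5 − 180 + 5 = 1292.5 kcal/day.
TEE = 1292.5 × 1.525 = 1971.0625 kcal/day.
Carbohydrate energy = 60% × 1971.0625 = 1182.6375 kcal.
Carbohydrate = 1182.6375 ÷ 4 kcal/g = 295.6594 g.

296 g/day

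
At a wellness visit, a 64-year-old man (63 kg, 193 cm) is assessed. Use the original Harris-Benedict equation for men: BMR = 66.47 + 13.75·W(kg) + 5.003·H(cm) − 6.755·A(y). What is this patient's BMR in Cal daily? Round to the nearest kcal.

1466 Cal daily

Harris-Benedict: BMR = 66.47 + 13.75(63) + 5.003(193) − 6.755(64) = 1465.979 kcal/day.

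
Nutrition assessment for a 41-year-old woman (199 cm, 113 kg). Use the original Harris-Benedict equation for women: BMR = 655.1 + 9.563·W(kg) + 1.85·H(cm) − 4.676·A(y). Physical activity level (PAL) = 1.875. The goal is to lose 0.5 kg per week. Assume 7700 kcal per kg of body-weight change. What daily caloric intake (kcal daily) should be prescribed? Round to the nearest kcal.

Harris-Benedict: BMR = 655.1 + 9.563(113) + 1.85(199) − 4.676(41) = 1912.153 kcal/day.
TEE = 1912.153 × 1.875 = 3585.2869 kcal/day.
Required daily deficit = 0.5 × 7700 ÷ 7 = 550 kcal/day.
Target intake = 3585.2869 − 550 = 3035.2869 kcal/day.

3035 kcal daily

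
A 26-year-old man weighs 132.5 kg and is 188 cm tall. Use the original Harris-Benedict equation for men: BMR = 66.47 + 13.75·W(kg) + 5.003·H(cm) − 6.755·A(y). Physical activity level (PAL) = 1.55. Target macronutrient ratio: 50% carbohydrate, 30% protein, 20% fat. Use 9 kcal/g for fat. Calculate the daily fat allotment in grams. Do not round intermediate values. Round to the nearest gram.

91 g/day

Harris-Benedict: BMR = 66.47 + 13.75(132.5) + 5.003(188) − 6.755(26) = 2653.279 kcal/day.
TEE = 2653.279 × 1.55 = 4112.5825 kcal/day.
Fat energy = 20% × 4112.5825 = 822.5165 kcal.
Fat = 822.5165 ÷ 9 kcal/g = 91.3907 g.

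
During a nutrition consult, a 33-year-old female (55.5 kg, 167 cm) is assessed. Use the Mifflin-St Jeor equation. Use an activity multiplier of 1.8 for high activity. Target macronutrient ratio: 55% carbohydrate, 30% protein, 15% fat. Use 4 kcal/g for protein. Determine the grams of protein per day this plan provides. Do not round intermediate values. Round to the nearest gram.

Mifflin-St Jeor (female): BMR = 10(55.5) + 6.25(167) − 5(33) − 161 = 555 + 1043.75 − 165 − 161 = 1272.75 kcal/day.
TEE = 1272.75 × 1.8 = 2290.95 kcal/day.
Protein energy = 30% × 2290.95 = 687.285 kcal.
Protein = 687.285 ÷ 4 kcal/g = 171.8213 g.

172 g/day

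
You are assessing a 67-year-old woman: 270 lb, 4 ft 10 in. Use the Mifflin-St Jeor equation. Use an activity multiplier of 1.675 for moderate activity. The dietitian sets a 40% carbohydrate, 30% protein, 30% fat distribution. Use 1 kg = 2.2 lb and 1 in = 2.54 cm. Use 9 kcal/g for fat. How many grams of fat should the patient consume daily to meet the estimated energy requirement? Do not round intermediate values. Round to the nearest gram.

92 g/day

Convert to metric: weight = 270 ÷ 2.2 = 122.7273 kg; height = (4×12 + 10) × 2.54 = 58 × 2.54 = 147.32 cm.
Mifflin-St Jeor (female): BMR = 10(122.7273) + 6.25(147.32) − 5(67) − 161 = 1227.2727 + 920.75 − 335 − 161 = 1652.0227 kcal/day.
TEE = 1652.0227 × 1.675 = 2767.1381 kcal/day.
Fat energy = 30% × 2767.1381 = 830.1414 kcal.
Fat = 830.1414 ÷ 9 kcal/g = 92.2379 g.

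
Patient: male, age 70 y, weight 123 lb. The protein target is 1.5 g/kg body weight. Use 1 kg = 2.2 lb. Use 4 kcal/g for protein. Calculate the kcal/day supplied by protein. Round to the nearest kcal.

335 kcal/day

Weight in kg = 123 ÷ 2.2 = 55.9091 kg.
Protein = 1.5 g/kg × 55.9091 kg = 83.8636 g/day.
Protein energy = 83.8636 g × 4 kcal/g = 335.4545 kcal/day.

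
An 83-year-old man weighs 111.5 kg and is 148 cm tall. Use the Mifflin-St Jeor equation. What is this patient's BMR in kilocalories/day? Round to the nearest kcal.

Mifflin-St Jeor (male): BMR = 10(111.5) + 6.25(148) − 5(83) + 5 = 1115 + 925 − 415 + 5 = 1630 kcal/day.

1630 kilocalories/day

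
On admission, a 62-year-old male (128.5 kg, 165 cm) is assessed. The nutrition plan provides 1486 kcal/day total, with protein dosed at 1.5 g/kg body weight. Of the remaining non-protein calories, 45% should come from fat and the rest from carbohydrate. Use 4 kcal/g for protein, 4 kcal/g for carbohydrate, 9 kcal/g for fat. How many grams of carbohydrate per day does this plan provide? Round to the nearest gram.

Protein = 1.5 × 128.5 = 192.75 g → 192.75 × 4 = 771 kcal.
Non-protein calories = 1486 − 771 = 715 kcal.
Fat: 45% × 715 = 321.75 kcal; carbohydrate: 393.25 kcal.
Carbohydrate: 393.25 kcal ÷ 4 kcal/g = 98.3125 g.

98 g/day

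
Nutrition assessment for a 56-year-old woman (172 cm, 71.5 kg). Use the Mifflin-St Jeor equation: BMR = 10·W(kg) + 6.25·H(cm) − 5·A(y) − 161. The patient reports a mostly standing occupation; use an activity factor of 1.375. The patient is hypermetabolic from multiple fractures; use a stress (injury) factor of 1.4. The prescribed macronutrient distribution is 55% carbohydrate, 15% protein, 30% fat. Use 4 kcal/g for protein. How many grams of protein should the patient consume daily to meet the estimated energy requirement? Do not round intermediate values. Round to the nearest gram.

Mifflin-St Jeor (female): BMR = 10(71.5) + 6.25(172) − 5(56) − 161 = 715 + 1075 − 280 − 161 = 1349 kcal/day.
TEE = 1349 × 1.375 = 1854.875 kcal/day.
With stress factor 1.4: 1854.875 × 1.4 = 2596.825 kcal/day.
Protein energy = 15% × 2596.825 = 389.5238 kcal.
Protein = 389.5238 ÷ 4 kcal/g = 97.3809 g.

97 g/day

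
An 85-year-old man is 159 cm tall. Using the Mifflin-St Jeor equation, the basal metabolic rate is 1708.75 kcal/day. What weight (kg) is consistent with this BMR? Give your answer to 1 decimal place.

1708.75 = 10·W + 6.25(159) − 5(85) + 5
10·W = 1708.75 − 573.75 = 1135, so W = 113.5 kg.

113.5 kg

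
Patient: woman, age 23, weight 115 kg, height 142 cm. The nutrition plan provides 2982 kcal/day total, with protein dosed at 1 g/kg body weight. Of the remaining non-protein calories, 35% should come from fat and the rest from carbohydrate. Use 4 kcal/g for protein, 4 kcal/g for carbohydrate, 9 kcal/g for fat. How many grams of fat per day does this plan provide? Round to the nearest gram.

98 g/day

Protein = 1 × 115 = 115 g → 115 × 4 = 460 kcal.
Non-protein calories = 2982 − 460 = 2522 kcal.
Fat: 35% × 2522 = 882.7 kcal; carbohydrate: 1639.3 kcal.
Fat: 882.7 kcal ÷ 9 kcal/g = 98.0778 g.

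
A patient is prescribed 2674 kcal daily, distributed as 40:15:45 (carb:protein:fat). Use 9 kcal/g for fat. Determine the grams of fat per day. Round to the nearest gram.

Fat energy = 45% × 2674 = 1203.3 kcal.
At 9 kcal/g: 1203.3 ÷ 9 = 133.7 g.

134 g/day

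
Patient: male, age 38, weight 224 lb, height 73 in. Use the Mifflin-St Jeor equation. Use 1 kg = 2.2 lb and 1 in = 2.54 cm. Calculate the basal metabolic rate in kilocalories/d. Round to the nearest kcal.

Convert to metric: weight = 224 ÷ 2.2 = 101.8182 kg; height = 73 × 2.54 = 185.42 cm.
Mifflin-St Jeor (male): BMR = 10(101.8182) + 6.25(185.42) − 5(38) + 5 = 1018.1818 + 1158.875 − 190 + 5 = 1992.0568 kcal/day.

1992 kilocalories/d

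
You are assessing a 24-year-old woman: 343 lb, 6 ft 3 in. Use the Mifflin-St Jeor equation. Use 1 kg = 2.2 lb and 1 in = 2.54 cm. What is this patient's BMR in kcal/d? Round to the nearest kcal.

2469 kcal/d

Convert to metric: weight = 343 ÷ 2.2 = 155.9091 kg; height = (6×12 + 3) × 2.54 = 75 × 2.54 = 190.5 cm.
Mifflin-St Jeor (female): BMR = 10(155.9091) + 6.25(190.5) − 5(24) − 161 = 1559.0909 + 1190.625 − 120 − 161 = 2468.7159 kcal/day.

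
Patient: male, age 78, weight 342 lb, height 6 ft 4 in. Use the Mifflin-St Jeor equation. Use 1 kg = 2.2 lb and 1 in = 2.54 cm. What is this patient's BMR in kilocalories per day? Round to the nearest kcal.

2376 kilocalories per day

Convert to metric: weight = 342 ÷ 2.2 = 155.4545 kg; height = (6×12 + 4) × 2.54 = 76 × 2.54 = 193.04 cm.
Mifflin-St Jeor (male): BMR = 10(155.4545) + 6.25(193.04) − 5(78) + 5 = 1554.5455 + 1206.5 − 390 + 5 = 2376.0455 kcal/day.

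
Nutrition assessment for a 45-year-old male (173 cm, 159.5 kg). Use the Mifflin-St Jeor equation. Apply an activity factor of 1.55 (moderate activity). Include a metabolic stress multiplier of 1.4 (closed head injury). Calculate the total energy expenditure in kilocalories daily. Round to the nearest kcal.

Mifflin-St Jeor (male): BMR = 10(159.5) + 6.25(173) − 5(45) + 5 = 1595 + 1081.25 − 225 + 5 = 2456.25 kcal/day.
TEE = BMR × activity factor = 2456.25 × 1.55 = 3807.1875 kcal/day.
Apply stress factor: 3807.1875 × 1.4 = 5330.0625 kcal/day.

5330 kilocalories daily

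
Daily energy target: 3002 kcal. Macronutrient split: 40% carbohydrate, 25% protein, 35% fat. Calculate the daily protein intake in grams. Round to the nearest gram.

188 g/day

Protein energy = 25% × 3002 = 750.5 kcal.
At 4 kcal/g: 750.5 ÷ 4 = 187.625 g.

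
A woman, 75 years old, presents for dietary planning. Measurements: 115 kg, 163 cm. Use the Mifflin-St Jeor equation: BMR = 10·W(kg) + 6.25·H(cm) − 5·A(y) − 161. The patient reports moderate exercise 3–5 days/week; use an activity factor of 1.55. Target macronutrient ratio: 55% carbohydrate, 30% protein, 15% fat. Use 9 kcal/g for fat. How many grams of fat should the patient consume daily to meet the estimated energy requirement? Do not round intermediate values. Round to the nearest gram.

42 g/day

Mifflin-St Jeor (female): BMR = 10(115) + 6.25(163) − 5(75) − 161 = 1150 + 1018.75 − 375 − 161 = 1632.75 kcal/day.
TEE = 1632.75 × 1.55 = 2530.7625 kcal/day.
Fat energy = 15% × 2530.7625 = 379.6144 kcal.
Fat = 379.6144 ÷ 9 kcal/g = 42.1794 g.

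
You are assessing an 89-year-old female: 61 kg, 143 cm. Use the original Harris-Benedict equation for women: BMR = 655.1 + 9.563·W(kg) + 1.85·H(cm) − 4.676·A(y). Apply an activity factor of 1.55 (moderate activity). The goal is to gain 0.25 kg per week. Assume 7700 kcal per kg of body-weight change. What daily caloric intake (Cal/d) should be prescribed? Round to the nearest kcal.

1960 Cal/d

Harris-Benedict: BMR = 655.1 + 9.563(61) + 1.85(143) − 4.676(89) = 1086.829 kcal/day.
TEE = 1086.829 × 1.55 = 1684.585 kcal/day.
Required daily surplus = 0.25 × 7700 ÷ 7 = 275 kcal/day.
Target intake = 1684.585 + 275 = 1959.585 kcal/day.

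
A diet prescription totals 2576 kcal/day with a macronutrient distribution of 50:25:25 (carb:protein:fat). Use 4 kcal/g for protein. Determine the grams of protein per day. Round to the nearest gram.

Protein energy = 25% × 2576 = 644 kcal.
At 4 kcal/g: 644 ÷ 4 = 161 g.

161 g/day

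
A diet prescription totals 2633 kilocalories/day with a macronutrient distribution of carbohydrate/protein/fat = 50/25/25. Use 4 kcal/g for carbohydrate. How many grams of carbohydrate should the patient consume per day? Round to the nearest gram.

329 g/day

Carbohydrate energy = 50% × 2633 = 1316.5 kcal.
At 4 kcal/g: 1316.5 ÷ 4 = 329.125 g.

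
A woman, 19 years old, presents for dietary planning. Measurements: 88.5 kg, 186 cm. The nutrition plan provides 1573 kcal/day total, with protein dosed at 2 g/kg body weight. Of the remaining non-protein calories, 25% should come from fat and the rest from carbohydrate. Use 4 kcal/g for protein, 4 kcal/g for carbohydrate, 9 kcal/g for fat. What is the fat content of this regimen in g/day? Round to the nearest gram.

Protein = 2 × 88.5 = 177 g → 177 × 4 = 708 kcal.
Non-protein calories = 1573 − 708 = 865 kcal.
Fat: 25% × 865 = 216.25 kcal; carbohydrate: 648.75 kcal.
Fat: 216.25 kcal ÷ 9 kcal/g = 24.0278 g.

24 g/day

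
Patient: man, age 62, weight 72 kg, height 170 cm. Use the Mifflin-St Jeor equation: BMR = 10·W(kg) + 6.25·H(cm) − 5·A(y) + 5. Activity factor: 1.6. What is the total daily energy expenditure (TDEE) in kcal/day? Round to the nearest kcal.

Mifflin-St Jeor (male): BMR = 10(72) + 6.25(170) − 5(62) + 5 = 720 + 1062.5 − 310 + 5 = 1477.5 kcal/day.
TEE = BMR × activity factor = 1477.5 × 1.6 = 2364 kcal/day.

2364 kcal/day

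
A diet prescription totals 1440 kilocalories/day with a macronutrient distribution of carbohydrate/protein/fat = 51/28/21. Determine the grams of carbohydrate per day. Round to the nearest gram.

184 g/day

Carbohydrate energy = 51% × 1440 = 734.4 kcal.
At 4 kcal/g: 734.4 ÷ 4 = 183.6 g.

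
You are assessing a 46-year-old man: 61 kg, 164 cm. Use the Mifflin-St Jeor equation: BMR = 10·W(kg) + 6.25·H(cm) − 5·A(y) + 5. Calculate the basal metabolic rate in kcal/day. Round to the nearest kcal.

Mifflin-St Jeor (male): BMR = 10(61) + 6.25(164) − 5(46) + 5 = 610 + 1025 − 230 + 5 = 1410 kcal/day.

1410 kcal/day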